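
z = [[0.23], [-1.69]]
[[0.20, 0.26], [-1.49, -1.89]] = z @ [[0.88, 1.12]]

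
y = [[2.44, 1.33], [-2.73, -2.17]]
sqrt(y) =[[1.66-0.42j, (0.61-0.55j)],[(-1.26+1.13j), (-0.47+1.5j)]]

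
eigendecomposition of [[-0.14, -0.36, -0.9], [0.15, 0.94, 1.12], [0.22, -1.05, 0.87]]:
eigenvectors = [[-0.98+0.00j, (-0.14+0.4j), -0.14-0.40j], [(-0.06+0j), (-0.01-0.63j), (-0.01+0.63j)], [0.18+0.00j, 0.66+0.00j, 0.66-0.00j]]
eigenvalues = [0j, (0.83+1.14j), (0.83-1.14j)]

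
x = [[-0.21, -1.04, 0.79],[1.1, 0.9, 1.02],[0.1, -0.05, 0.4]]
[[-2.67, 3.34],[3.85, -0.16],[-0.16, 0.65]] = x@[[4.22, 1.09], [0.67, -2.66], [-1.37, 1.01]]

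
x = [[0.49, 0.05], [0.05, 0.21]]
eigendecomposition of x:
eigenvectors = [[0.99,-0.17],[0.17,0.99]]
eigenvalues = [0.5, 0.2]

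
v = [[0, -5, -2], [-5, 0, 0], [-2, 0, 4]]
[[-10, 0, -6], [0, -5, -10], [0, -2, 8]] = v @ [[0, 1, 2], [2, 0, 0], [0, 0, 3]]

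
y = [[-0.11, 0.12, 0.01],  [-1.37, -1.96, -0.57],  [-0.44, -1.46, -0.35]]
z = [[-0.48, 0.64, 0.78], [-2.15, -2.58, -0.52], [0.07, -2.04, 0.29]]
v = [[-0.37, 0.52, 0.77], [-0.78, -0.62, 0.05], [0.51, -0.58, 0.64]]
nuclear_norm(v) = 3.00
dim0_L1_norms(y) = [1.92, 3.54, 0.93]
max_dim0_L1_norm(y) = 3.54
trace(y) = -2.42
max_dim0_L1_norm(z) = 5.26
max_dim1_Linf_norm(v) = 0.78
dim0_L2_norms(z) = [2.2, 3.35, 0.98]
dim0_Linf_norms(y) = [1.37, 1.96, 0.57]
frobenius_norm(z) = 4.13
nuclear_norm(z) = 6.09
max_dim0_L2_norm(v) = 1.0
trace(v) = -0.35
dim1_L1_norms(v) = [1.66, 1.45, 1.73]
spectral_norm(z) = 3.77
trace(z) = -2.77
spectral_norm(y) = 2.89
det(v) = 1.00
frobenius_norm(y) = 2.92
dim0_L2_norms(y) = [1.44, 2.45, 0.67]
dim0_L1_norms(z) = [2.7, 5.26, 1.59]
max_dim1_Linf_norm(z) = 2.58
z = y + v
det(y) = 0.00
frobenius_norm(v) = 1.73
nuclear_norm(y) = 3.32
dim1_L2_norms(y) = [0.16, 2.46, 1.56]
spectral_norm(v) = 1.00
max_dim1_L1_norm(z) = 5.25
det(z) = 4.81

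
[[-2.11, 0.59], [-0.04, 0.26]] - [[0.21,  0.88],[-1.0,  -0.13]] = [[-2.32, -0.29], [0.96, 0.39]]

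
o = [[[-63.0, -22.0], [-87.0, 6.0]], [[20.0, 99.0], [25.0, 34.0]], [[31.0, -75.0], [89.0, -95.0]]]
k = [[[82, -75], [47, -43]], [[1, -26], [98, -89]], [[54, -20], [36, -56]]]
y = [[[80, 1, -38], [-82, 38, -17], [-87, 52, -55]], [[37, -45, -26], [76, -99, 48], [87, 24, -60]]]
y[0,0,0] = 80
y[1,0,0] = 37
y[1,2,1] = 24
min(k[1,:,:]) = -89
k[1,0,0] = 1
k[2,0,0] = 54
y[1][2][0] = 87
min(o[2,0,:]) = -75.0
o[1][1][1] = 34.0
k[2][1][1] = -56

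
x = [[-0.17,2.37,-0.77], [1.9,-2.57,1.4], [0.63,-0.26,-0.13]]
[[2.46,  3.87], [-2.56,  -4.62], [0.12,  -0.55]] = x @ [[0.34, -0.23], [0.79, 1.6], [-0.84, -0.05]]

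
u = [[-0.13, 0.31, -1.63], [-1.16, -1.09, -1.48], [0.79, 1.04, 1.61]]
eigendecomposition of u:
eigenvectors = [[-0.69+0.00j, -0.69-0.00j, -0.88+0.00j], [0.03-0.61j, (0.03+0.61j), 0.24+0.00j], [(0.03+0.39j), 0.03-0.39j, 0.41+0.00j]]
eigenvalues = [(-0.08+1.2j), (-0.08-1.2j), (0.55+0j)]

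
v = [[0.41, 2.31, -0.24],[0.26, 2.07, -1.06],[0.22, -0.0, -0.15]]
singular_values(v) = [3.27, 0.62, 0.23]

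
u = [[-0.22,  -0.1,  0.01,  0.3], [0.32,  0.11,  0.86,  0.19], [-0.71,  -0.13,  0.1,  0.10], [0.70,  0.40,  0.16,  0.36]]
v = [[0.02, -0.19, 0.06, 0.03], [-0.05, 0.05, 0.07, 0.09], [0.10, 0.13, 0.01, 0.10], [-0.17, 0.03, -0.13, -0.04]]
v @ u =[[-0.09,-0.02,-0.15,-0.01], [0.04,0.04,0.06,0.03], [0.08,0.04,0.13,0.09], [0.11,0.02,0.0,-0.07]]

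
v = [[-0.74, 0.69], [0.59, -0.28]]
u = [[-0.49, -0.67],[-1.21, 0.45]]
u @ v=[[-0.03,-0.15],  [1.16,-0.96]]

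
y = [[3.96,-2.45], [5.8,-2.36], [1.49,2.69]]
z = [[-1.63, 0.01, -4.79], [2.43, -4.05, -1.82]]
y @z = [[-12.41, 9.96, -14.51], [-15.19, 9.62, -23.49], [4.11, -10.88, -12.03]]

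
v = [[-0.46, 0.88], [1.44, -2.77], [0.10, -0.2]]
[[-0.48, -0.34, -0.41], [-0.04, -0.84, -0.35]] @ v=[[-0.31, 0.6], [-1.23, 2.36]]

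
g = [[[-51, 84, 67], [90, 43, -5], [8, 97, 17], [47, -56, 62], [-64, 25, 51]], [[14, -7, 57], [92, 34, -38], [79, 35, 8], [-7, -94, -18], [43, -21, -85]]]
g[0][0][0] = -51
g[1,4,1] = -21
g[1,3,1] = -94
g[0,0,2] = 67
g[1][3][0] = -7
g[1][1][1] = 34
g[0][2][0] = 8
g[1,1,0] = 92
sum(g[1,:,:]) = 92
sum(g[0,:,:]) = 415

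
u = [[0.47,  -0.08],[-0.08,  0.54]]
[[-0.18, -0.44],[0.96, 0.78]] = u@[[-0.09,-0.72], [1.76,1.33]]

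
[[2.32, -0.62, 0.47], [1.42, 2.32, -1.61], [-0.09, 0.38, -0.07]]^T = [[2.32, 1.42, -0.09], [-0.62, 2.32, 0.38], [0.47, -1.61, -0.07]]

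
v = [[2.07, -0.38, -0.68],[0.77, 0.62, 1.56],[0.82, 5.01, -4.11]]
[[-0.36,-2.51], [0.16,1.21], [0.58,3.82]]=v@[[-0.11,-0.76], [0.2,1.38], [0.08,0.6]]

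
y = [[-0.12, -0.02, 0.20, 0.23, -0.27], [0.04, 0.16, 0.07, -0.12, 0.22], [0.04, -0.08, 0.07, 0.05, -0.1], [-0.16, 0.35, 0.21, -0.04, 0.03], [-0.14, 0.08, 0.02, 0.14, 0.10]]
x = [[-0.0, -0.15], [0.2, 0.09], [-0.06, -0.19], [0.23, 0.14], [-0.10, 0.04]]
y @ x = [[0.06, -0.00],[-0.02, -0.01],[0.0, -0.02],[0.05, 0.01],[0.04, 0.05]]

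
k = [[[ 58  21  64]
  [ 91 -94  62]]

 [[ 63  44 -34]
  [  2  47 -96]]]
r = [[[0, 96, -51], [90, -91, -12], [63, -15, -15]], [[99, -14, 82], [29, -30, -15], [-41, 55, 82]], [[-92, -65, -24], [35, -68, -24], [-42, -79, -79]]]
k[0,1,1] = -94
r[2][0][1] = -65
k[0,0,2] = 64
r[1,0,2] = 82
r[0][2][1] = -15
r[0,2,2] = -15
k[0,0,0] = 58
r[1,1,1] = -30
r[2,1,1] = -68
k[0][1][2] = 62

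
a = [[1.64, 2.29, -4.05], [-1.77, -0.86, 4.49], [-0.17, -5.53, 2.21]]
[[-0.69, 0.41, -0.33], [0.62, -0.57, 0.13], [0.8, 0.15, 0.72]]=a@ [[0.05,  0.1,  -0.08], [-0.09,  -0.07,  -0.14], [0.14,  -0.1,  -0.03]]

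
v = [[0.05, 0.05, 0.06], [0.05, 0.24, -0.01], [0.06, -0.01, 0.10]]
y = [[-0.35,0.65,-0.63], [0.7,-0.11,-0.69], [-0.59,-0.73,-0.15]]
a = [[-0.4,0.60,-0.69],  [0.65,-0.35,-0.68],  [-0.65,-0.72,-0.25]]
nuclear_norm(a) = 3.00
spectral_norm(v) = 0.25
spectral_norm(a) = 1.00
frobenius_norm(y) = 1.68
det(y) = 0.87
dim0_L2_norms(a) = [1.0, 1.0, 1.0]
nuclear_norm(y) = 2.88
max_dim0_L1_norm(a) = 1.7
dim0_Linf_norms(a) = [0.65, 0.72, 0.69]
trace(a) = -1.00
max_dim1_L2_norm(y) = 0.99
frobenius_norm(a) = 1.73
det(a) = 1.00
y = a + v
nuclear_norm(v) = 0.39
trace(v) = 0.39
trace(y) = -0.61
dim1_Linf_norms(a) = [0.69, 0.68, 0.72]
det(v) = 0.00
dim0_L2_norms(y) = [0.98, 0.98, 0.95]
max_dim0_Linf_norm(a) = 0.72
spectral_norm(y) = 1.14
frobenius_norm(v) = 0.29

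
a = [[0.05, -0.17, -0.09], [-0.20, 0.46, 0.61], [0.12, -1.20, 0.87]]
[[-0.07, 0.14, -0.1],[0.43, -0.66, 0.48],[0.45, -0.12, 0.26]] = a @ [[-0.66, 0.26, 0.73], [-0.06, -0.39, 0.39], [0.53, -0.71, 0.74]]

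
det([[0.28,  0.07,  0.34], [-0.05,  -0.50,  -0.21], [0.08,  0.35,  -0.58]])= 0.106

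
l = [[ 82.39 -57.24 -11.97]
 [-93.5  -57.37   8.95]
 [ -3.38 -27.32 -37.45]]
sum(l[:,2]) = -40.470000000000006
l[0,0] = 82.39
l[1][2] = 8.95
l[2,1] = -27.32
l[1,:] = [-93.5, -57.37, 8.95]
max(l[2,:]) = -3.38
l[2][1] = -27.32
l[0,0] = 82.39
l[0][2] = -11.97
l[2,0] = -3.38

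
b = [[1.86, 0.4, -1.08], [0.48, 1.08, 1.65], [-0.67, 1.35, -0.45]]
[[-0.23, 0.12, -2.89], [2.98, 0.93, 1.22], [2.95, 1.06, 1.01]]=b@[[-0.32, -0.06, -1.18], [2.18, 0.78, 0.43], [0.47, 0.07, 0.80]]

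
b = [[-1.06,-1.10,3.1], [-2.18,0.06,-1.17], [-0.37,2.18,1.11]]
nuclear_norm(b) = 8.36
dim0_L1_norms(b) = [3.61, 3.34, 5.38]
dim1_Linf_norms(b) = [3.1, 2.18, 2.18]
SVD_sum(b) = [[-0.59, -0.54, 3.28], [0.13, 0.12, -0.74], [-0.14, -0.13, 0.77]] + [[-0.56, -0.45, -0.17], [-1.44, -1.15, -0.45], [0.99, 0.79, 0.31]] + [[0.09,-0.11,-0.0], [-0.87,1.09,0.02], [-1.22,1.52,0.03]]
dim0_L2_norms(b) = [2.45, 2.44, 3.49]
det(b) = -20.58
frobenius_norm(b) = 4.92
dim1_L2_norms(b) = [3.46, 2.47, 2.47]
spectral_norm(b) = 3.55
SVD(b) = [[-0.95,  -0.3,  -0.06], [0.22,  -0.78,  0.58], [-0.22,  0.54,  0.81]] @ diag([3.5487283691874953, 2.416008363723687, 2.399860526810061]) @ [[0.17, 0.16, -0.97], [0.76, 0.61, 0.24], [-0.63, 0.78, 0.02]]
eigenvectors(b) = [[(-0.81+0j), (-0.23+0.49j), (-0.23-0.49j)], [(-0.54+0j), (-0.12-0.58j), (-0.12+0.58j)], [0.23+0.00j, -0.60+0.00j, -0.60-0.00j]]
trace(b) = 0.11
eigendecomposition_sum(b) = [[(-1.56+0j), -1.31+0.00j, (0.87-0j)],  [-1.05+0.00j, (-0.88+0j), 0.58-0.00j],  [0.45-0.00j, 0.38-0.00j, -0.25+0.00j]] + [[(0.25+0.53j), (0.11-0.84j), 1.12-0.14j], [(-0.57-0.29j), (0.47+0.8j), (-0.88+0.86j)], [-0.41+0.51j, (0.9-0.3j), (0.68+1.06j)]] + [[0.25-0.53j, (0.11+0.84j), (1.12+0.14j)],[(-0.57+0.29j), (0.47-0.8j), (-0.88-0.86j)],[(-0.41-0.51j), 0.90+0.30j, (0.68-1.06j)]]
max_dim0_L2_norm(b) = 3.49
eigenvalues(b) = [(-2.69+0j), (1.4+2.39j), (1.4-2.39j)]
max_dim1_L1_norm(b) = 5.26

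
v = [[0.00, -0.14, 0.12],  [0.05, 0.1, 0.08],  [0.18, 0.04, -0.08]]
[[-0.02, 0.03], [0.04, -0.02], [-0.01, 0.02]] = v @ [[-0.04, 0.18], [0.31, -0.24], [0.18, -0.0]]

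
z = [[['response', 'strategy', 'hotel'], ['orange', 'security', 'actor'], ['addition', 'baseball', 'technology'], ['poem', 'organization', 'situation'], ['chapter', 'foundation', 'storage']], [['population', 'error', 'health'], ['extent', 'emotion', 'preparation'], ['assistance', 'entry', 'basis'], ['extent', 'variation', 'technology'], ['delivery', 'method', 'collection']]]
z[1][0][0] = 'population'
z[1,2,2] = 'basis'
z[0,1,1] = 'security'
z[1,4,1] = 'method'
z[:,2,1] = ['baseball', 'entry']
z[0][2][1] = 'baseball'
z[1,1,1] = 'emotion'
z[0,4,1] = 'foundation'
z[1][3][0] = 'extent'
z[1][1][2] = 'preparation'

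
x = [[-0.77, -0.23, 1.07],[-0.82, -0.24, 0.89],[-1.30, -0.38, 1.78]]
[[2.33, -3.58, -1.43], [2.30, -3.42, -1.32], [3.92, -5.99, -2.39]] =x @ [[-1.93, 1.9, 0.69],[-0.29, 2.14, 0.14],[0.73, -1.52, -0.81]]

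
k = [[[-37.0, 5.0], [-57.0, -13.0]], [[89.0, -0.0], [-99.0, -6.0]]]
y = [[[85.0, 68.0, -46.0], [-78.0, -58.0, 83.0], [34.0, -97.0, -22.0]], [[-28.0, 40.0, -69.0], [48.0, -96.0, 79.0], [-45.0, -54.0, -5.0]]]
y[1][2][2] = -5.0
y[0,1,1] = -58.0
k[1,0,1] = -0.0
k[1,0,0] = 89.0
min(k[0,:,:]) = -57.0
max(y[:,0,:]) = 85.0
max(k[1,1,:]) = -6.0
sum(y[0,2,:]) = -85.0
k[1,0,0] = 89.0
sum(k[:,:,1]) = -14.0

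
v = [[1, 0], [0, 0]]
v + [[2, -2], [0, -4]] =[[3, -2], [0, -4]]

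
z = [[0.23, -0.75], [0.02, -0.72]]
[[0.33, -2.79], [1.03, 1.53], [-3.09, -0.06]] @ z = [[0.02, 1.76], [0.27, -1.87], [-0.71, 2.36]]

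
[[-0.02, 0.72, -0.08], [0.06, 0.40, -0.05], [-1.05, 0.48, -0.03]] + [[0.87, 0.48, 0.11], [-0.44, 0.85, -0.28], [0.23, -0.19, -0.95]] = [[0.85, 1.20, 0.03], [-0.38, 1.25, -0.33], [-0.82, 0.29, -0.98]]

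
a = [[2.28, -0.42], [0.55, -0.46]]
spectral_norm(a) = 2.40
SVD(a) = [[-0.96, -0.27], [-0.27, 0.96]] @ diag([2.4027176165471564, 0.3403645914808855]) @ [[-0.98,0.22], [-0.22,-0.98]]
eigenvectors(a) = [[0.98, 0.16], [0.2, 0.99]]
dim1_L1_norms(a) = [2.7, 1.01]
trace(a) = 1.82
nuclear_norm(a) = 2.74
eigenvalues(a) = [2.19, -0.37]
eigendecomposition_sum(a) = [[2.27, -0.36], [0.47, -0.07]] + [[0.01, -0.06], [0.08, -0.39]]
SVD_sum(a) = [[2.26, -0.51],  [0.62, -0.14]] + [[0.02, 0.09], [-0.07, -0.32]]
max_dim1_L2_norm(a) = 2.32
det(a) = -0.82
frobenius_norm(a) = 2.43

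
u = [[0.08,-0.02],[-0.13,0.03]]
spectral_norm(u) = 0.16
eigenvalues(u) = [0.11, -0.0]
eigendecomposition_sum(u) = [[0.08, -0.02], [-0.13, 0.03]] + [[-0.00, -0.00], [-0.0, -0.0]]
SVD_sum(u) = [[0.08, -0.02], [-0.13, 0.03]] + [[-0.00, -0.0], [-0.0, -0.0]]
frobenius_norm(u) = 0.16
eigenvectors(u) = [[0.53, 0.24],[-0.85, 0.97]]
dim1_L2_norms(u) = [0.08, 0.13]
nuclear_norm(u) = 0.16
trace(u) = 0.11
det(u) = -0.00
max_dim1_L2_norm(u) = 0.13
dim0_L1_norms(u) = [0.21, 0.05]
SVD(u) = [[-0.53, 0.85],  [0.85, 0.53]] @ diag([0.15683868743472973, 0.0012751955736892498]) @ [[-0.97, 0.23], [-0.23, -0.97]]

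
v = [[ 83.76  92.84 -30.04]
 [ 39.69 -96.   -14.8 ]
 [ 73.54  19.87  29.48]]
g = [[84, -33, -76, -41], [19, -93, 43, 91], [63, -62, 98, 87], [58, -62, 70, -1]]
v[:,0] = [83.76, 39.69, 73.54]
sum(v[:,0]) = 196.99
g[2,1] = -62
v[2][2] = 29.48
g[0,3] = -41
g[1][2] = 43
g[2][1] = -62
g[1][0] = 19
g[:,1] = [-33, -93, -62, -62]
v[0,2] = -30.04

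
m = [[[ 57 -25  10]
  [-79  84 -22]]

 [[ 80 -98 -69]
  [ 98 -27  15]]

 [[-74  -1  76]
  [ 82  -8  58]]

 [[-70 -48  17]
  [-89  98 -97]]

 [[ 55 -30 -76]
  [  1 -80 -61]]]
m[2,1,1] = -8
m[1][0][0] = 80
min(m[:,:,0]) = -89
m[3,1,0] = -89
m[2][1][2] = 58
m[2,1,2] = 58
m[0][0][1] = -25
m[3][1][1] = 98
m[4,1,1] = -80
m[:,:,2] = [[10, -22], [-69, 15], [76, 58], [17, -97], [-76, -61]]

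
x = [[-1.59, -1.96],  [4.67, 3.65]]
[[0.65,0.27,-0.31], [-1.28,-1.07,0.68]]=x@[[-0.04,-0.33,0.06], [-0.30,0.13,0.11]]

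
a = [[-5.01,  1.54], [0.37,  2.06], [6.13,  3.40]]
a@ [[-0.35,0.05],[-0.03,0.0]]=[[1.71, -0.25], [-0.19, 0.02], [-2.25, 0.31]]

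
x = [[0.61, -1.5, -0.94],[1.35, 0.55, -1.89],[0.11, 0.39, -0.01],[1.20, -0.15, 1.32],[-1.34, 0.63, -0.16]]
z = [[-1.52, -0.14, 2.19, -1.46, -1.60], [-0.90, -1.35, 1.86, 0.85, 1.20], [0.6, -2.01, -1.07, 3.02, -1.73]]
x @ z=[[-0.14, 3.83, -0.45, -5.0, -1.15],[-3.68, 2.87, 6.00, -7.21, 1.77],[-0.52, -0.52, 0.98, 0.14, 0.31],[-0.90, -2.62, 0.94, 2.11, -4.38],[1.37, -0.34, -1.59, 2.01, 3.18]]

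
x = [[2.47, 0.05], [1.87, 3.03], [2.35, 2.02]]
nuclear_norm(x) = 6.88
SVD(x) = [[-0.37,0.86], [-0.69,-0.51], [-0.62,0.05]] @ diag([4.976892535086887, 1.9012208430890998]) @ [[-0.74, -0.68],[0.68, -0.74]]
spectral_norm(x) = 4.98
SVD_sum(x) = [[1.37, 1.25], [2.53, 2.31], [2.28, 2.09]] + [[1.10, -1.2], [-0.66, 0.72], [0.07, -0.07]]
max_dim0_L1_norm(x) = 6.69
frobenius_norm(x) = 5.33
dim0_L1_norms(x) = [6.69, 5.1]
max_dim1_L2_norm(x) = 3.56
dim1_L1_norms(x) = [2.52, 4.9, 4.37]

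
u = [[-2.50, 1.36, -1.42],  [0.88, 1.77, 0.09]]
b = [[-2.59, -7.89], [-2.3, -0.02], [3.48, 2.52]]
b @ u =[[-0.47, -17.49, 2.97],[5.73, -3.16, 3.26],[-6.48, 9.19, -4.71]]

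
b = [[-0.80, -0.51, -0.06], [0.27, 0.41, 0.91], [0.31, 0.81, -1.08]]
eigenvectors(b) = [[0.32, -0.95, -0.21], [-0.88, 0.32, -0.39], [-0.35, -0.08, 0.89]]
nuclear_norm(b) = 3.08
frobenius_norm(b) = 1.97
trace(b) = -1.47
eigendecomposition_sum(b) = [[-0.06, -0.22, -0.11],  [0.18, 0.61, 0.31],  [0.07, 0.24, 0.12]] + [[-0.67, -0.15, -0.22], [0.22, 0.05, 0.07], [-0.06, -0.01, -0.02]] + [[-0.07, -0.13, 0.28],  [-0.13, -0.26, 0.52],  [0.30, 0.58, -1.18]]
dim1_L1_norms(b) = [1.37, 1.59, 2.2]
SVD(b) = [[-0.28, -0.67, -0.69], [-0.31, 0.74, -0.60], [0.91, 0.04, -0.42]] @ diag([1.5155598920240296, 1.212861113121886, 0.35134902015638664]) @ [[0.28, 0.5, -0.82], [0.62, 0.56, 0.55], [0.73, -0.66, -0.15]]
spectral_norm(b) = 1.52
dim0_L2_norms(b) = [0.9, 1.04, 1.41]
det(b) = 0.65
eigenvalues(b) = [0.67, -0.63, -1.51]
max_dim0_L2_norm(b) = 1.41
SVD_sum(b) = [[-0.12, -0.21, 0.35], [-0.13, -0.23, 0.38], [0.38, 0.68, -1.13]] + [[-0.5,-0.46,-0.45], [0.56,0.5,0.49], [0.03,0.03,0.03]] + [[-0.18, 0.16, 0.04],[-0.15, 0.14, 0.03],[-0.11, 0.10, 0.02]]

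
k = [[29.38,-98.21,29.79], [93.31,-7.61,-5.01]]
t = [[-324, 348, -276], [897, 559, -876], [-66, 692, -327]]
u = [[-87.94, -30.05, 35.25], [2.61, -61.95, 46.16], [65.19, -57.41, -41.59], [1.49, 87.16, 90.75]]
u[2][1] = -57.41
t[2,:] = [-66, 692, -327]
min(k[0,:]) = -98.21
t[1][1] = 559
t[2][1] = 692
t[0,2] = -276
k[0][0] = 29.38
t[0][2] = -276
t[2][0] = -66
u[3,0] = 1.49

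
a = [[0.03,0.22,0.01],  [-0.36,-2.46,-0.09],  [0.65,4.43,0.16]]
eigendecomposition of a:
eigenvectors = [[0.04,-0.72,-0.83], [-0.48,0.13,0.1], [0.87,-0.68,0.54]]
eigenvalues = [-2.27, -0.0, -0.0]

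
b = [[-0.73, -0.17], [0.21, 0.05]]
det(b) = -0.001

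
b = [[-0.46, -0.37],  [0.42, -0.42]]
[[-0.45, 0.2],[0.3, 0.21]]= b@[[0.86, -0.01], [0.15, -0.52]]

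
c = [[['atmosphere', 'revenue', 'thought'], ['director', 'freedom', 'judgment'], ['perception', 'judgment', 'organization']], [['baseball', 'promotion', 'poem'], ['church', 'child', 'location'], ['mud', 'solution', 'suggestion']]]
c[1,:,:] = [['baseball', 'promotion', 'poem'], ['church', 'child', 'location'], ['mud', 'solution', 'suggestion']]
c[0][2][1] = 'judgment'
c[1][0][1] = 'promotion'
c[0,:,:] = [['atmosphere', 'revenue', 'thought'], ['director', 'freedom', 'judgment'], ['perception', 'judgment', 'organization']]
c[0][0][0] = 'atmosphere'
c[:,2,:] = [['perception', 'judgment', 'organization'], ['mud', 'solution', 'suggestion']]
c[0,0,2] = 'thought'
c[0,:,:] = [['atmosphere', 'revenue', 'thought'], ['director', 'freedom', 'judgment'], ['perception', 'judgment', 'organization']]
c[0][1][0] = 'director'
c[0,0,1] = 'revenue'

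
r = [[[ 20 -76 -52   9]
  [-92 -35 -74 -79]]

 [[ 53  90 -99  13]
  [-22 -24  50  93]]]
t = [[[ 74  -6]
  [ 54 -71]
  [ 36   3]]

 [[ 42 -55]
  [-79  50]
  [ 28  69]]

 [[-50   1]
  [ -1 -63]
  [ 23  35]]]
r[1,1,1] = -24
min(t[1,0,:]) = -55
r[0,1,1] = -35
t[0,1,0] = 54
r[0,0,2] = -52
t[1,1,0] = -79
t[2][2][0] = 23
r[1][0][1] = 90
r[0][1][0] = -92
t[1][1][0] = -79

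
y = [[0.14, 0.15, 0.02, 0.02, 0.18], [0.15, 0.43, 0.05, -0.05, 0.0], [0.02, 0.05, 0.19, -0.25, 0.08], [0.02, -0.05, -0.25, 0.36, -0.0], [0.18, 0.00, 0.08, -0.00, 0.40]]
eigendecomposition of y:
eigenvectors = [[0.54, -0.67, -0.32, -0.40, -0.03], [-0.22, 0.23, -0.51, -0.22, -0.77], [0.62, 0.52, -0.45, 0.32, 0.18], [0.37, 0.44, 0.51, -0.63, -0.13], [-0.36, 0.2, -0.43, -0.54, 0.59]]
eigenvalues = [-0.0, 0.01, 0.62, 0.48, 0.42]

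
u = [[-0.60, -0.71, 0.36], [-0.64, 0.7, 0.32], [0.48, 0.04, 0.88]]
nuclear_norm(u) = 3.00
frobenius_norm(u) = 1.73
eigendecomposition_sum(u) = [[(-0.8-0j),  (-0.34-0j),  0.21+0.00j], [(-0.34-0j),  (-0.14-0j),  (0.09+0j)], [0.21+0.00j,  0.09+0.00j,  (-0.06-0j)]] + [[(0.1+0.02j), -0.19+0.09j, (0.07+0.2j)], [-0.15-0.15j, 0.42+0.07j, (0.12-0.44j)], [(0.13-0.17j), (-0.02+0.45j), 0.47+0.07j]] + [[0.10-0.02j, -0.19-0.09j, (0.07-0.2j)], [-0.15+0.15j, (0.42-0.07j), (0.12+0.44j)], [0.13+0.17j, (-0.02-0.45j), (0.47-0.07j)]]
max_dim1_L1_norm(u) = 1.67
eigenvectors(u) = [[-0.89+0.00j, -0.15-0.28j, -0.15+0.28j], [-0.38+0.00j, (-0.07+0.65j), (-0.07-0.65j)], [(0.24+0j), (-0.68+0j), -0.68-0.00j]]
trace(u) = 0.98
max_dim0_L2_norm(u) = 1.0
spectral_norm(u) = 1.00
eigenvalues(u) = [(-1+0j), (0.99+0.16j), (0.99-0.16j)]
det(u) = -1.00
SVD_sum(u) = [[0.01,  0.02,  0.09], [0.04,  0.11,  0.41], [0.09,  0.24,  0.87]] + [[-0.21,0.10,-0.00], [-0.79,0.38,-0.02], [0.39,-0.19,0.01]] + [[-0.40, -0.83, 0.28], [0.1, 0.21, -0.07], [-0.01, -0.01, 0.0]]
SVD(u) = [[0.09, 0.23, -0.97],[0.42, 0.87, 0.25],[0.90, -0.43, -0.02]] @ diag([1.003779424495131, 1.0006881782499175, 0.9965691330113955]) @ [[0.10, 0.27, 0.96], [-0.90, 0.43, -0.02], [0.42, 0.86, -0.28]]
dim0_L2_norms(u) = [1.0, 1.0, 1.0]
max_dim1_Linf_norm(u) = 0.88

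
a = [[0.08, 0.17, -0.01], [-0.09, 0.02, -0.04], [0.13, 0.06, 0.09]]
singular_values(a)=[0.23, 0.13, 0.03]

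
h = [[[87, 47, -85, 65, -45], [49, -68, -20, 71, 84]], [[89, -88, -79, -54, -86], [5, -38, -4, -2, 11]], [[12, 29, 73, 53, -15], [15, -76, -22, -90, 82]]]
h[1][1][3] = -2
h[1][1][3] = -2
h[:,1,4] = [84, 11, 82]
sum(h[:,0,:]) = 3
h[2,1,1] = -76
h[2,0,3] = 53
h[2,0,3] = 53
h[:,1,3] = [71, -2, -90]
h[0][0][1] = 47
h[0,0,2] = -85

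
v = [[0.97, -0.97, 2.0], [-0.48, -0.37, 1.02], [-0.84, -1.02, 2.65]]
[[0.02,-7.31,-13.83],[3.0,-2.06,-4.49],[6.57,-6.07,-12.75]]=v @ [[-3.59, -1.40, -2.47],  [-4.13, 2.45, 1.23],  [-0.25, -1.79, -5.12]]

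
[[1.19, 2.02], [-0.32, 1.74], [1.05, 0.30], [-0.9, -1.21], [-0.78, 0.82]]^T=[[1.19, -0.32, 1.05, -0.90, -0.78], [2.02, 1.74, 0.3, -1.21, 0.82]]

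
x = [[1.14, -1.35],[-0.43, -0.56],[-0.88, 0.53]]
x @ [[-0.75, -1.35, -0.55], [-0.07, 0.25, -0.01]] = [[-0.76, -1.88, -0.61], [0.36, 0.44, 0.24], [0.62, 1.32, 0.48]]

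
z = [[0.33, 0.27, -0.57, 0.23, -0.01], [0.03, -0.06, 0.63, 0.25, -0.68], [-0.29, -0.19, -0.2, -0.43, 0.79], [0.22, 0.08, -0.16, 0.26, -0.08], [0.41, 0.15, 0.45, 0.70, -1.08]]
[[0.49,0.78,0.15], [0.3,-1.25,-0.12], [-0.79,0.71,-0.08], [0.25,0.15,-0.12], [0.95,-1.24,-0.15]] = z @ [[0.76,0.56,-0.90], [0.49,0.98,0.97], [-0.28,-0.73,-0.51], [-0.26,-0.35,-0.49], [-0.81,0.97,-0.6]]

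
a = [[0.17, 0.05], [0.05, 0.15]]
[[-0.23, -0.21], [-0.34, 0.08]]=a @ [[-0.75, -1.58], [-2.00, 1.08]]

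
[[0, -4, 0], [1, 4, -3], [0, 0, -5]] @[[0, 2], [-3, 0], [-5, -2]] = [[12, 0], [3, 8], [25, 10]]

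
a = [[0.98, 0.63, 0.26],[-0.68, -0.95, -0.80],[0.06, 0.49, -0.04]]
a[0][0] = 0.978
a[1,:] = [-0.675, -0.947, -0.803]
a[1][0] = -0.675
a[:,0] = [0.978, -0.675, 0.061]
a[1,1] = -0.947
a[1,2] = -0.803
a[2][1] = 0.494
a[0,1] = 0.63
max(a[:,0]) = 0.978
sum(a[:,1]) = 0.17700000000000005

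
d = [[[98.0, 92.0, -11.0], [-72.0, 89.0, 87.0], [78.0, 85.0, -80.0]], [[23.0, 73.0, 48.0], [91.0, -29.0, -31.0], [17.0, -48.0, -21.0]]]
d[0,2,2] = -80.0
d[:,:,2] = [[-11.0, 87.0, -80.0], [48.0, -31.0, -21.0]]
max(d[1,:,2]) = 48.0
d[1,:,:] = [[23.0, 73.0, 48.0], [91.0, -29.0, -31.0], [17.0, -48.0, -21.0]]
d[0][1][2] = 87.0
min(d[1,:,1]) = -48.0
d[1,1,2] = -31.0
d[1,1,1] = -29.0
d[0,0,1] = 92.0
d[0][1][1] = 89.0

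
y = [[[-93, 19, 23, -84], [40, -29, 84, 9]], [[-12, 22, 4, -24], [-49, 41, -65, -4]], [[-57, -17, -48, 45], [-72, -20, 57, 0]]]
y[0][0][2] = 23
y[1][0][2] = 4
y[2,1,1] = -20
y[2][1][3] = 0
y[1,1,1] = 41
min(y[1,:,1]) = 22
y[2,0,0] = -57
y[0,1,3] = 9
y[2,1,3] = 0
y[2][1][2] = 57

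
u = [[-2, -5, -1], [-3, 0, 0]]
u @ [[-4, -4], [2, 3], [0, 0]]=[[-2, -7], [12, 12]]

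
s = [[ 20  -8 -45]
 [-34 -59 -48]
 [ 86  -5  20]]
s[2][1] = -5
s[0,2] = -45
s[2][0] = 86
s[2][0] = 86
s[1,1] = -59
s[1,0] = -34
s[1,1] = -59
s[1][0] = -34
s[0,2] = -45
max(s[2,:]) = 86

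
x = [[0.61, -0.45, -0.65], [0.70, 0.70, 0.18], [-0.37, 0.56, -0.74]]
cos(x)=[[0.82, 0.45, 0.02], [-0.41, 0.83, 0.21], [-0.19, -0.08, 0.58]]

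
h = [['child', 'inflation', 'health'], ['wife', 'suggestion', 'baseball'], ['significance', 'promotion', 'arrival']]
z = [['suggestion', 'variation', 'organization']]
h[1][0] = 'wife'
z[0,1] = 'variation'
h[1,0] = 'wife'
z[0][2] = 'organization'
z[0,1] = 'variation'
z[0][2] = 'organization'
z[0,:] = ['suggestion', 'variation', 'organization']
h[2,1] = 'promotion'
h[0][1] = 'inflation'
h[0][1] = 'inflation'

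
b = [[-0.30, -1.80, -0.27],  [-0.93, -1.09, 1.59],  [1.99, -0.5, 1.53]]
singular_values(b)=[2.68, 2.32, 1.4]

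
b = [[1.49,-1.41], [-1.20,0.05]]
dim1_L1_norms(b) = [2.9, 1.25]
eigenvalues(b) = [2.26, -0.72]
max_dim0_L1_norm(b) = 2.69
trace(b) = 1.54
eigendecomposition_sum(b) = [[1.67,  -1.07], [-0.91,  0.58]] + [[-0.18, -0.34],[-0.29, -0.53]]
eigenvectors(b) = [[0.88, 0.54], [-0.48, 0.84]]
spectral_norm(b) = 2.27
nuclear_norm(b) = 2.98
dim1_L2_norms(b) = [2.05, 1.2]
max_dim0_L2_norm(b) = 1.91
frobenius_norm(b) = 2.38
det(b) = -1.62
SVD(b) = [[-0.89,0.45], [0.45,0.89]] @ diag([2.2675706804422355, 0.7133184486600194]) @ [[-0.82,0.57], [-0.57,-0.82]]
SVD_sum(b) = [[1.67, -1.15], [-0.84, 0.58]] + [[-0.18, -0.26], [-0.36, -0.53]]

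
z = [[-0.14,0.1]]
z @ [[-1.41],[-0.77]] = [[0.12]]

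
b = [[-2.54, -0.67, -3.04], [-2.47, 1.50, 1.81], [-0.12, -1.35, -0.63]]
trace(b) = -1.67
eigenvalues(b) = [(-3.52+0j), (0.92+1.71j), (0.92-1.71j)]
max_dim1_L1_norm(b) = 6.25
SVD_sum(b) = [[-1.95, -1.16, -3.22], [0.35, 0.21, 0.57], [-0.48, -0.29, -0.79]] + [[-0.63, 0.34, 0.26], [-2.75, 1.49, 1.13], [0.59, -0.32, -0.24]] + [[0.05, 0.15, -0.08], [-0.06, -0.19, 0.11], [-0.23, -0.74, 0.41]]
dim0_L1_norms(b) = [5.13, 3.52, 5.48]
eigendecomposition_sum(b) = [[(-2.63+0j),  (-0.94-0j),  (-2.18+0j)], [(-1.07+0j),  (-0.38-0j),  (-0.89+0j)], [-0.61+0.00j,  (-0.22-0j),  -0.51+0.00j]] + [[0.05+0.25j, 0.13-0.37j, (-0.43-0.45j)],[(-0.7+0.04j), 0.94+0.48j, (1.35-1.01j)],[0.25-0.32j, -0.57+0.24j, (-0.06+0.98j)]] + [[0.05-0.25j, (0.13+0.37j), -0.43+0.45j], [-0.70-0.04j, 0.94-0.48j, 1.35+1.01j], [0.25+0.32j, (-0.57-0.24j), -0.06-0.98j]]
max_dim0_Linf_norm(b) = 3.04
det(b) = -13.30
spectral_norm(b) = 4.12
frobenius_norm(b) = 5.48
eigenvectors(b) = [[(0.91+0j), -0.04-0.30j, -0.04+0.30j], [(0.37+0j), 0.82+0.00j, 0.82-0.00j], [(0.21+0j), -0.31+0.36j, (-0.31-0.36j)]]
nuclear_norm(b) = 8.53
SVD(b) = [[-0.96, -0.22, -0.19], [0.17, -0.95, 0.25], [-0.24, 0.21, 0.95]] @ diag([4.117545241193361, 3.4918098184511055, 0.9251947786787188]) @ [[0.5, 0.29, 0.82], [0.83, -0.45, -0.34], [-0.26, -0.84, 0.47]]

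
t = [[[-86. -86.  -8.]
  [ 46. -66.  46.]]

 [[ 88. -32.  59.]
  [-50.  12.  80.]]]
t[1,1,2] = 80.0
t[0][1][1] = -66.0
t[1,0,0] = 88.0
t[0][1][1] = -66.0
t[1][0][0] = 88.0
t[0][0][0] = -86.0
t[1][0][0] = 88.0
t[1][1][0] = -50.0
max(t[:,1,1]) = 12.0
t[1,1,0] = -50.0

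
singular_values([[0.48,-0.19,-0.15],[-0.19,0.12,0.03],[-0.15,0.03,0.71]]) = [0.8, 0.47, 0.04]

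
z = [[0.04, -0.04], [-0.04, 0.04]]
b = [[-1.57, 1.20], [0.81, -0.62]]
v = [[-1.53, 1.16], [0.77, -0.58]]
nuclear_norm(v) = 2.15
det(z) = 0.00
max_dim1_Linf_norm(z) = 0.04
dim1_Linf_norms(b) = [1.57, 0.81]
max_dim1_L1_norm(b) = 2.77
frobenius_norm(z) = 0.08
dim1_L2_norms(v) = [1.92, 0.96]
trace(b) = -2.19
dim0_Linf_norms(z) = [0.04, 0.04]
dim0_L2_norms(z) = [0.06, 0.06]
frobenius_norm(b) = 2.22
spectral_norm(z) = 0.08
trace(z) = 0.08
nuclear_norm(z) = 0.08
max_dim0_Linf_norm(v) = 1.53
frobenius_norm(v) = 2.15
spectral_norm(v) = 2.15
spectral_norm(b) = 2.22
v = z + b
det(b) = 0.00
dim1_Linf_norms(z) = [0.04, 0.04]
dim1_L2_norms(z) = [0.06, 0.06]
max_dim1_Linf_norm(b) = 1.57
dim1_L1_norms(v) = [2.69, 1.35]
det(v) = -0.01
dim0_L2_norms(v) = [1.71, 1.3]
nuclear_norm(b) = 2.22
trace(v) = -2.11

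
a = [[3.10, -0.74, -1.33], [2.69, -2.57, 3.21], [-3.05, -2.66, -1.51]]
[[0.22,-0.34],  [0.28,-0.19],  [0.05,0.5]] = a @[[0.05, -0.12], [-0.07, -0.05], [-0.01, -0.0]]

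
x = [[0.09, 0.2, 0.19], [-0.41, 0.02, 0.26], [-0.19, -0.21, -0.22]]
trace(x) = -0.11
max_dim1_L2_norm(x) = 0.49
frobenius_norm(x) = 0.67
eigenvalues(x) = [(-0.03+0.38j), (-0.03-0.38j), (-0.04+0j)]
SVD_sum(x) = [[-0.01, -0.0, 0.01], [-0.43, -0.0, 0.23], [-0.06, -0.0, 0.03]] + [[0.11, 0.18, 0.20], [0.01, 0.02, 0.03], [-0.13, -0.22, -0.24]] + [[-0.01, 0.02, -0.01], [0.0, -0.0, 0.00], [-0.01, 0.01, -0.01]]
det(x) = -0.01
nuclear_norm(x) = 0.97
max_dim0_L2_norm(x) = 0.46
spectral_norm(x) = 0.49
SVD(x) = [[0.02, -0.63, 0.77], [0.99, -0.09, -0.10], [0.13, 0.77, 0.62]] @ diag([0.4884721476054406, 0.45770694538291756, 0.02827212694453136]) @ [[-0.88, -0.01, 0.48], [-0.37, -0.63, -0.68], [-0.31, 0.77, -0.55]]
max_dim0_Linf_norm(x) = 0.41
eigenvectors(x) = [[0.09-0.43j, (0.09+0.43j), (0.27+0j)], [(0.77+0j), 0.77-0.00j, (-0.75+0j)], [(-0.01+0.46j), (-0.01-0.46j), (0.6+0j)]]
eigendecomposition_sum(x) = [[(0.05+0.14j),(0.1+0.01j),(0.1-0.04j)], [(-0.22+0.14j),(0.01+0.18j),0.11+0.16j], [(-0.08-0.14j),-0.11+0.00j,(-0.1+0.07j)]] + [[(0.05-0.14j), (0.1-0.01j), (0.1+0.04j)], [(-0.22-0.14j), 0.01-0.18j, 0.11-0.16j], [(-0.08+0.14j), (-0.11-0j), -0.10-0.07j]] + [[-0.01-0.00j,0.00-0.00j,-0.01-0.00j], [(0.04+0j),-0.00+0.00j,0.03+0.00j], [(-0.03-0j),-0j,-0.03-0.00j]]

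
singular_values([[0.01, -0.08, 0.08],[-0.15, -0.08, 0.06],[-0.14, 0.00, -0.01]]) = [0.22, 0.13, 0.0]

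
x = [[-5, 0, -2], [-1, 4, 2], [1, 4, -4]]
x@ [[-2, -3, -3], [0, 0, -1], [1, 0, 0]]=[[8, 15, 15], [4, 3, -1], [-6, -3, -7]]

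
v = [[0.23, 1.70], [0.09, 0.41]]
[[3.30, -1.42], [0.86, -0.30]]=v @ [[1.73, 1.16],  [1.71, -0.99]]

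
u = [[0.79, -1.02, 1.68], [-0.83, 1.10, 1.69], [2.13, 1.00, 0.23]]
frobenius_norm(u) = 3.85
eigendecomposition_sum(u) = [[-0.73+0.00j,(-0.48+0j),0.84+0.00j], [-0.65+0.00j,-0.43+0.00j,0.75+0.00j], [(0.91-0j),(0.6-0j),-1.04-0.00j]] + [[(0.76-0.45j), (-0.27+0.41j), 0.42-0.07j], [(-0.09-2.92j), (0.76+1.43j), 0.47-1.33j], [(0.61-2.06j), 0.20+1.18j, 0.64-0.82j]] + [[(0.76+0.45j), -0.27-0.41j, 0.42+0.07j], [(-0.09+2.92j), (0.76-1.43j), (0.47+1.33j)], [0.61+2.06j, 0.20-1.18j, 0.64+0.82j]]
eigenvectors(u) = [[0.55+0.00j,  -0.11-0.21j,  (-0.11+0.21j)],  [(0.49+0j),  (-0.78+0j),  (-0.78-0j)],  [-0.68+0.00j,  (-0.55-0.18j),  (-0.55+0.18j)]]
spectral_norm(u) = 2.51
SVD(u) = [[-0.59, -0.32, -0.74], [-0.27, -0.79, 0.55], [-0.76, 0.53, 0.38]] @ diag([2.5120733158968056, 2.3177827255316923, 1.7745621693212417]) @ [[-0.74, -0.18, -0.65], [0.66, -0.01, -0.75], [-0.13, 0.98, -0.12]]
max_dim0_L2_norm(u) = 2.42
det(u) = -10.33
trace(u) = 2.12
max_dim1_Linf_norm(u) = 2.13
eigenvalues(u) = [(-2.2+0j), (2.16+0.17j), (2.16-0.17j)]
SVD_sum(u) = [[1.1,0.27,0.96], [0.50,0.12,0.44], [1.41,0.34,1.23]] + [[-0.49, 0.0, 0.56], [-1.20, 0.01, 1.37], [0.8, -0.01, -0.92]] + [[0.17, -1.29, 0.16], [-0.13, 0.97, -0.12], [-0.09, 0.67, -0.08]]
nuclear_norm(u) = 6.60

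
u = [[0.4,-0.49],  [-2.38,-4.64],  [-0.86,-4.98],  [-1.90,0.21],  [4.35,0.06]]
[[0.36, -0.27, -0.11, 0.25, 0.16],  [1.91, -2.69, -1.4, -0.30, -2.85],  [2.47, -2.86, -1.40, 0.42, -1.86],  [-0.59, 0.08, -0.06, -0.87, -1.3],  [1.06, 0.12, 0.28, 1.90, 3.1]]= u @ [[0.25, 0.02, 0.06, 0.44, 0.71], [-0.54, 0.57, 0.27, -0.16, 0.25]]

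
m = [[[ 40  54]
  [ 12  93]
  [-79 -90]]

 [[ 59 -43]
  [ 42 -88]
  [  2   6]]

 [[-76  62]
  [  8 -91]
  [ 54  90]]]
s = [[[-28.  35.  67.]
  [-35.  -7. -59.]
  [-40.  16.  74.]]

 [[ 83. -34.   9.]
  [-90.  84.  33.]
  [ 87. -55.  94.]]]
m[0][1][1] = 93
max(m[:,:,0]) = 59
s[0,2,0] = -40.0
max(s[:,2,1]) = 16.0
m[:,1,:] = [[12, 93], [42, -88], [8, -91]]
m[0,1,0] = 12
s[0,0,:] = [-28.0, 35.0, 67.0]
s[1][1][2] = 33.0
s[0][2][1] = 16.0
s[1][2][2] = 94.0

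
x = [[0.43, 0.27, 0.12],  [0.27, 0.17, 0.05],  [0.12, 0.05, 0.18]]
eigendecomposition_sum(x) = [[0.43, 0.26, 0.14], [0.26, 0.16, 0.09], [0.14, 0.09, 0.05]] + [[-0.0, 0.00, 0.00], [0.0, -0.00, -0.0], [0.0, -0.00, -0.00]] + [[0.00, 0.01, -0.02], [0.01, 0.01, -0.04], [-0.02, -0.04, 0.13]]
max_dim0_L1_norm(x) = 0.82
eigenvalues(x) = [0.64, -0.0, 0.15]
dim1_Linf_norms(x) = [0.43, 0.27, 0.18]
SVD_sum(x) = [[0.43, 0.26, 0.14], [0.26, 0.16, 0.09], [0.14, 0.09, 0.05]] + [[0.00,0.01,-0.02], [0.01,0.01,-0.04], [-0.02,-0.04,0.13]] + [[-0.00, 0.00, 0.0],[0.00, -0.00, -0.00],[0.0, -0.00, -0.0]]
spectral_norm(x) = 0.64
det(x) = -0.00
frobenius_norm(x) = 0.65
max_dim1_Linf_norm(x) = 0.43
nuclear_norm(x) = 0.79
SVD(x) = [[-0.82, -0.15, -0.55],[-0.50, -0.26, 0.82],[-0.27, 0.95, 0.14]] @ diag([0.6357875208981951, 0.14685785727848993, 0.0026453781766850927]) @ [[-0.82, -0.5, -0.27],[-0.15, -0.26, 0.95],[0.55, -0.82, -0.14]]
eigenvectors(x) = [[-0.82, -0.55, -0.15], [-0.50, 0.82, -0.26], [-0.27, 0.14, 0.95]]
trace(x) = 0.78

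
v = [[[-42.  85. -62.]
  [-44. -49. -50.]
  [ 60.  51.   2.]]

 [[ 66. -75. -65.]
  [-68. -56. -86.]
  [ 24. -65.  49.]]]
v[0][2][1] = 51.0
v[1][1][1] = -56.0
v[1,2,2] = 49.0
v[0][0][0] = -42.0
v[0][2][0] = 60.0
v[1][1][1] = -56.0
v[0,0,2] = -62.0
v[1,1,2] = -86.0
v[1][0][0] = 66.0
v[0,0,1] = 85.0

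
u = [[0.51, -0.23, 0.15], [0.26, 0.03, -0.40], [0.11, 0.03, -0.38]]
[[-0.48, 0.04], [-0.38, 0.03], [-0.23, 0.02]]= u@[[-0.96, 0.07], [0.17, -0.01], [0.33, -0.02]]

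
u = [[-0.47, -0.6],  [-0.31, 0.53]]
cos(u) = [[0.8, 0.02],[0.01, 0.78]]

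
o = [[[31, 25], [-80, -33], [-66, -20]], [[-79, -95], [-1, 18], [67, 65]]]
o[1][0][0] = -79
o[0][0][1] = 25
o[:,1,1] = [-33, 18]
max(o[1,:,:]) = 67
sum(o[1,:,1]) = -12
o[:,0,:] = [[31, 25], [-79, -95]]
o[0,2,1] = -20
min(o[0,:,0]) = -80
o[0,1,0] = -80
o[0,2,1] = -20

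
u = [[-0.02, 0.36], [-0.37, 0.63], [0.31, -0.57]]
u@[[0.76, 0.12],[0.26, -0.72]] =[[0.08,  -0.26], [-0.12,  -0.5], [0.09,  0.45]]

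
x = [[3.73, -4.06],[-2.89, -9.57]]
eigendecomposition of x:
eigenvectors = [[0.98, 0.28], [-0.20, 0.96]]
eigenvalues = [4.56, -10.4]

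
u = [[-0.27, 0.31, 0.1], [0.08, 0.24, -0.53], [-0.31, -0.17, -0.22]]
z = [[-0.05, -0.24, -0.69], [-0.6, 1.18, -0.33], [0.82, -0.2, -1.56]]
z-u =[[0.22,-0.55,-0.79], [-0.68,0.94,0.2], [1.13,-0.03,-1.34]]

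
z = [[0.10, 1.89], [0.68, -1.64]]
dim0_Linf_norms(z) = [0.68, 1.89]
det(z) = -1.45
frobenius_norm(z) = 2.60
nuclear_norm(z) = 3.10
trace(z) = -1.54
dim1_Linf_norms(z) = [1.89, 1.64]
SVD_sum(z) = [[-0.29,1.83],[0.27,-1.70]] + [[0.39, 0.06], [0.41, 0.06]]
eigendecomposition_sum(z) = [[0.53, 0.44], [0.16, 0.13]] + [[-0.43, 1.45],[0.52, -1.77]]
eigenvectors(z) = [[0.96, -0.64], [0.28, 0.77]]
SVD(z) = [[-0.73, 0.68], [0.68, 0.73]] @ diag([2.5310606150959165, 0.5725662954717825]) @ [[0.15, -0.99], [0.99, 0.15]]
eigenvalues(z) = [0.66, -2.2]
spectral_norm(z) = 2.53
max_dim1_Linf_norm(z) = 1.89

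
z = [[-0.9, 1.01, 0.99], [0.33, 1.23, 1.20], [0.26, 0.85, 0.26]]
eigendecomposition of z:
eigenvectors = [[-0.42, -0.99, 0.23], [-0.8, 0.06, -0.62], [-0.44, 0.15, 0.75]]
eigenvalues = [2.06, -1.11, -0.36]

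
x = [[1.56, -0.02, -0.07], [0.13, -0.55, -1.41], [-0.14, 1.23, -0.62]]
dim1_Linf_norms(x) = [1.56, 1.41, 1.23]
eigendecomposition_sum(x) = [[1.56-0.00j, (-0.03+0j), -0.03-0.00j], [(0.12-0j), -0.00+0.00j, (-0-0j)], [-0.03+0.00j, 0j, 0.00+0.00j]] + [[-0.00-0.00j,0.01+0.02j,-0.02+0.01j], [(0.01-0.06j),(-0.27+0.67j),(-0.7-0.31j)], [-0.05-0.01j,(0.61+0.27j),(-0.31+0.65j)]] + [[(-0+0j), 0.01-0.02j, (-0.02-0.01j)], [(0.01+0.06j), (-0.27-0.67j), -0.70+0.31j], [-0.05+0.01j, (0.61-0.27j), (-0.31-0.65j)]]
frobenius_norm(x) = 2.58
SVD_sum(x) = [[1.05, -0.34, -0.69], [0.8, -0.26, -0.53], [-0.08, 0.03, 0.05]] + [[0.32, -0.18, 0.57], [-0.46, 0.26, -0.82], [-0.43, 0.24, -0.77]] + [[0.19, 0.50, 0.05], [-0.21, -0.55, -0.05], [0.37, 0.96, 0.09]]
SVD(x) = [[-0.79, 0.45, 0.41],[-0.61, -0.65, -0.45],[0.06, -0.61, 0.79]] @ diag([1.64169199429384, 1.5025770137977716, 1.3078263315433298]) @ [[-0.81, 0.26, 0.53], [0.47, -0.27, 0.84], [0.36, 0.93, 0.09]]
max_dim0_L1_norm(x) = 2.1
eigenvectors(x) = [[-1.00+0.00j, 0.02-0.01j, 0.02+0.01j], [-0.08+0.00j, 0.73+0.00j, (0.73-0j)], [(0.02+0j), 0.02-0.68j, 0.02+0.68j]]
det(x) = 3.23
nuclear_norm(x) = 4.45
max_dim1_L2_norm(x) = 1.56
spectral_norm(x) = 1.64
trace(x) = 0.39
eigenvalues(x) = [(1.56+0j), (-0.58+1.31j), (-0.58-1.31j)]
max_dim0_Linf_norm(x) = 1.56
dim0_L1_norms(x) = [1.83, 1.8, 2.1]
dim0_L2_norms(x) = [1.57, 1.35, 1.54]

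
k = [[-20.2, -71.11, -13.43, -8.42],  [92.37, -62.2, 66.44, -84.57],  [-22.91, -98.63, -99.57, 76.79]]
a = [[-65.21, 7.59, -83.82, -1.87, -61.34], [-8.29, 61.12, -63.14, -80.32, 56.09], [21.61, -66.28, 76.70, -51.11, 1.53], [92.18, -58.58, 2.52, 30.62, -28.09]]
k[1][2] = 66.44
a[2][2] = 76.7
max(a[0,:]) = 7.59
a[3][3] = 30.62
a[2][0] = 21.61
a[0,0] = -65.21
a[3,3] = 30.62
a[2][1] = -66.28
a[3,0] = 92.18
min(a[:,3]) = -80.32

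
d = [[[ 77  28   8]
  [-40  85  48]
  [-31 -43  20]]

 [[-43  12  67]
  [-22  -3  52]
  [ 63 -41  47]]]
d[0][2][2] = 20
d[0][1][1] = 85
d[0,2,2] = 20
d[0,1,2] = 48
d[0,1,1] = 85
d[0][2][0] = -31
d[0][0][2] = 8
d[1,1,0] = -22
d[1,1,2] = 52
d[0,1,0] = -40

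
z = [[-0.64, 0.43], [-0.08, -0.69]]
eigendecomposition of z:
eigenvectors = [[(0.92+0j), (0.92-0j)], [-0.05+0.39j, -0.05-0.39j]]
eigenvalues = [(-0.66+0.18j), (-0.66-0.18j)]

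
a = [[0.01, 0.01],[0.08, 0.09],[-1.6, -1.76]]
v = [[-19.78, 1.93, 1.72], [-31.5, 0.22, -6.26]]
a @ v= [[-0.51, 0.02, -0.05], [-4.42, 0.17, -0.43], [87.09, -3.48, 8.27]]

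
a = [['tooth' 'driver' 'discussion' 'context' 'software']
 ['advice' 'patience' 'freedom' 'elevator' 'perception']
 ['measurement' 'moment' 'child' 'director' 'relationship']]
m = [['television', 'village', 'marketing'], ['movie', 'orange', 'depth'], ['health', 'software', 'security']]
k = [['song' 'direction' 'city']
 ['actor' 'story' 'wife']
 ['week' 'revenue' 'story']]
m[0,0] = 'television'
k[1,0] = 'actor'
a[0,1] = 'driver'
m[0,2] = 'marketing'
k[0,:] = ['song', 'direction', 'city']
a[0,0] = 'tooth'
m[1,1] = 'orange'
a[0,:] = ['tooth', 'driver', 'discussion', 'context', 'software']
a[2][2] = 'child'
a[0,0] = 'tooth'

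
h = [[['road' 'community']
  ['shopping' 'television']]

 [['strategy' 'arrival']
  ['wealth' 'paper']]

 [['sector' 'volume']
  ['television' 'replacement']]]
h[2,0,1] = 'volume'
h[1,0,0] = 'strategy'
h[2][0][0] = 'sector'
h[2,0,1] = 'volume'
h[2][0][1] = 'volume'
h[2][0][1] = 'volume'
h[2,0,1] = 'volume'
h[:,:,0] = [['road', 'shopping'], ['strategy', 'wealth'], ['sector', 'television']]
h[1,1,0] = 'wealth'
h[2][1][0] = 'television'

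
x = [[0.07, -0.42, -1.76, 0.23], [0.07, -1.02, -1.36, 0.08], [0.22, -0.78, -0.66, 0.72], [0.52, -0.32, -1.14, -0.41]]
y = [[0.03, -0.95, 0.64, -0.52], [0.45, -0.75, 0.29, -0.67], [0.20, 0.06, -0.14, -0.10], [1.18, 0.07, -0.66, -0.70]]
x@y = [[-0.27, 0.16, 0.02, 0.26], [-0.63, 0.62, -0.11, 0.73], [0.37, 0.39, -0.47, -0.03], [-0.84, -0.35, 0.67, 0.34]]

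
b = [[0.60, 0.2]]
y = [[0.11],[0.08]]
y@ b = [[0.07, 0.02],[0.05, 0.02]]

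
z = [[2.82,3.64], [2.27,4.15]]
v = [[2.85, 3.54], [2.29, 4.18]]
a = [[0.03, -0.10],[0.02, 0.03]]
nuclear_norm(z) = 7.10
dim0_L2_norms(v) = [3.66, 5.48]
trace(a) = 0.06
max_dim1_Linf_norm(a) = 0.1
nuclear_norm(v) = 7.14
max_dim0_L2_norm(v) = 5.48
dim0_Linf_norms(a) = [0.03, 0.1]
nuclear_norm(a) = 0.13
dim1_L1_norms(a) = [0.13, 0.05]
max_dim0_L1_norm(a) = 0.13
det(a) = 0.00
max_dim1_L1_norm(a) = 0.13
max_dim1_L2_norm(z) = 4.73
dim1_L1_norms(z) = [6.46, 6.42]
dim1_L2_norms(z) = [4.6, 4.73]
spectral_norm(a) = 0.11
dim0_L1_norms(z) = [5.09, 7.79]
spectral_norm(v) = 6.56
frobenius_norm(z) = 6.60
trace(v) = 7.03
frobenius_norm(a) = 0.11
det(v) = 3.81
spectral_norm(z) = 6.58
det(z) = 3.44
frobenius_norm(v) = 6.59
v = z + a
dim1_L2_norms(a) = [0.1, 0.04]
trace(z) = 6.97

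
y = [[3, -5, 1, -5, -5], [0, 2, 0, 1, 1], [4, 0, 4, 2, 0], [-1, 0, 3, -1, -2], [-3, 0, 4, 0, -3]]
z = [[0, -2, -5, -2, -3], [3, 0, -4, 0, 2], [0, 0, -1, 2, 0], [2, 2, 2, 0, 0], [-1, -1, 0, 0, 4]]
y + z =[[3, -7, -4, -7, -8], [3, 2, -4, 1, 3], [4, 0, 3, 4, 0], [1, 2, 5, -1, -2], [-4, -1, 4, 0, 1]]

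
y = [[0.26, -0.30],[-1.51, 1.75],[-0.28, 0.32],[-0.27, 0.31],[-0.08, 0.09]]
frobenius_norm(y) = 2.42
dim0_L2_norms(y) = [1.58, 1.83]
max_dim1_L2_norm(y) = 2.31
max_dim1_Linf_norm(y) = 1.75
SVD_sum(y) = [[0.26, -0.30], [-1.51, 1.75], [-0.28, 0.32], [-0.27, 0.31], [-0.08, 0.09]] + [[0.0, 0.00],[0.00, 0.00],[-0.0, -0.00],[-0.00, -0.0],[-0.00, -0.00]]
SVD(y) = [[-0.16, -0.18], [0.95, -0.26], [0.18, 0.71], [0.17, 0.44], [0.05, 0.44]] @ diag([2.4216698723292587, 0.003876783820330111]) @ [[-0.65, 0.76], [-0.76, -0.65]]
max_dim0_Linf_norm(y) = 1.75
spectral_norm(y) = 2.42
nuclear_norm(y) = 2.43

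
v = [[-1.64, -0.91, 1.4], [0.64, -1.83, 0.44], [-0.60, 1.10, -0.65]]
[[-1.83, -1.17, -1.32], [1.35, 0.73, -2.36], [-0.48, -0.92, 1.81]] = v @[[0.56, 1.15, -0.4], [-0.83, 0.15, 0.96], [-1.19, 0.61, -0.79]]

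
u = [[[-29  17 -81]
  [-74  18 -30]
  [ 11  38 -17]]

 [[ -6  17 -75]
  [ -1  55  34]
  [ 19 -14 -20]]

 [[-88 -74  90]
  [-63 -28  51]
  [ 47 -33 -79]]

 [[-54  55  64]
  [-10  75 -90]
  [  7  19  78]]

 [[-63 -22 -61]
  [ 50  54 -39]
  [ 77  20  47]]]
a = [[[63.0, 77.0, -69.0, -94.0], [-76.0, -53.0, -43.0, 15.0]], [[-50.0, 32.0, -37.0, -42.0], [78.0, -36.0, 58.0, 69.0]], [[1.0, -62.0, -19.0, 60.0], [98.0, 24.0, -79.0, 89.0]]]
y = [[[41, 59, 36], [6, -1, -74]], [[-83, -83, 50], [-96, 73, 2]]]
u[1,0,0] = -6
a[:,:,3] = [[-94.0, 15.0], [-42.0, 69.0], [60.0, 89.0]]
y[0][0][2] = 36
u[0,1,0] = -74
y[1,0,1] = -83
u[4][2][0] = 77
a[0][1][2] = -43.0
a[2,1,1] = 24.0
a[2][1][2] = -79.0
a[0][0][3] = -94.0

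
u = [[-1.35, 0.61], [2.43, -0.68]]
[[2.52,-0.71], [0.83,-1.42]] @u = [[-5.13, 2.02],[-4.57, 1.47]]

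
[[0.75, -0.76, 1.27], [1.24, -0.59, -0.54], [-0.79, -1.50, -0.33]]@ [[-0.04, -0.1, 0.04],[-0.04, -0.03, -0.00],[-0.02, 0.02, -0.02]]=[[-0.02, -0.03, 0.00], [-0.02, -0.12, 0.06], [0.1, 0.12, -0.02]]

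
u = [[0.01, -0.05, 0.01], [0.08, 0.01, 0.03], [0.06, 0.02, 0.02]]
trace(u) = 0.04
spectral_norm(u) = 0.11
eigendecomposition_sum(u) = [[0.00+0.03j, (-0.02-0j), 0.00+0.01j], [(0.04-0.02j), 0.03j, (0.02-0.01j)], [(0.03-0.02j), (0.01+0.03j), (0.01-0.01j)]] + [[-0.03j, -0.02+0.00j, -0.01j], [0.04+0.02j, 0.00-0.03j, 0.02+0.01j], [0.03+0.02j, 0.01-0.03j, 0.01+0.01j]] + [[0j, (-0-0j), 0.00+0.00j],[-0.00-0.00j, 0.00+0.00j, (-0-0j)],[-0.00-0.00j, 0.00+0.00j, -0.00-0.00j]]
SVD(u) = [[-0.04, 0.98, 0.19],[-0.79, 0.09, -0.6],[-0.61, -0.18, 0.78]] @ diag([0.10821910608496986, 0.05280279420332486, 0.0007000017795391471]) @ [[-0.93, -0.17, -0.34],[0.12, -0.98, 0.17],[0.36, -0.12, -0.93]]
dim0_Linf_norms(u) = [0.08, 0.05, 0.03]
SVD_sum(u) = [[0.00, 0.0, 0.0], [0.08, 0.01, 0.03], [0.06, 0.01, 0.02]] + [[0.01, -0.05, 0.01], [0.0, -0.0, 0.00], [-0.00, 0.01, -0.00]] + [[0.00, -0.0, -0.00], [-0.0, 0.00, 0.0], [0.0, -0.00, -0.00]]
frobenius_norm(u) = 0.12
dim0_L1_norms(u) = [0.15, 0.08, 0.06]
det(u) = -0.00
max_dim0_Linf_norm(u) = 0.08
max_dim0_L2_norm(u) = 0.1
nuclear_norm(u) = 0.16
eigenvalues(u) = [(0.02+0.05j), (0.02-0.05j), (-0+0j)]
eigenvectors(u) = [[(-0.12+0.49j),(-0.12-0.49j),(-0.36+0j)], [(0.66+0j),0.66-0.00j,0.10+0.00j], [0.54-0.11j,(0.54+0.11j),0.93+0.00j]]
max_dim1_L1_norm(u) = 0.12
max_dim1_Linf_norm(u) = 0.08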